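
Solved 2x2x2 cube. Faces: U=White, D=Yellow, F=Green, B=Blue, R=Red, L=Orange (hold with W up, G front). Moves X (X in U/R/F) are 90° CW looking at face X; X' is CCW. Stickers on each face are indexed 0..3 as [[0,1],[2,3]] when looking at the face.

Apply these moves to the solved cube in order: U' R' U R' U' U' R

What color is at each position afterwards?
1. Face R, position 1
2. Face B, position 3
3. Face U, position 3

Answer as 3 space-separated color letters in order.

Answer: O B B

Derivation:
After move 1 (U'): U=WWWW F=OOGG R=GGRR B=RRBB L=BBOO
After move 2 (R'): R=GRGR U=WBWR F=OWGW D=YOYG B=YRYB
After move 3 (U): U=WWRB F=GRGW R=YRGR B=BBYB L=OWOO
After move 4 (R'): R=RRYG U=WYRB F=GWGB D=YRYW B=GBOB
After move 5 (U'): U=YBWR F=OWGB R=GWYG B=RROB L=GBOO
After move 6 (U'): U=BRYW F=GBGB R=OWYG B=GWOB L=RROO
After move 7 (R): R=YOGW U=BBYB F=GRGW D=YOYG B=WWRB
Query 1: R[1] = O
Query 2: B[3] = B
Query 3: U[3] = B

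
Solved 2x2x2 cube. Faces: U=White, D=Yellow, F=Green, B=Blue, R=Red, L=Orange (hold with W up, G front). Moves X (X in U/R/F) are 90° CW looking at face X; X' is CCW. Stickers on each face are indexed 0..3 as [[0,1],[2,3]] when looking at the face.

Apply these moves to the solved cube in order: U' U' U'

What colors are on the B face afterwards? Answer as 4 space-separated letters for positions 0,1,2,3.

Answer: O O B B

Derivation:
After move 1 (U'): U=WWWW F=OOGG R=GGRR B=RRBB L=BBOO
After move 2 (U'): U=WWWW F=BBGG R=OORR B=GGBB L=RROO
After move 3 (U'): U=WWWW F=RRGG R=BBRR B=OOBB L=GGOO
Query: B face = OOBB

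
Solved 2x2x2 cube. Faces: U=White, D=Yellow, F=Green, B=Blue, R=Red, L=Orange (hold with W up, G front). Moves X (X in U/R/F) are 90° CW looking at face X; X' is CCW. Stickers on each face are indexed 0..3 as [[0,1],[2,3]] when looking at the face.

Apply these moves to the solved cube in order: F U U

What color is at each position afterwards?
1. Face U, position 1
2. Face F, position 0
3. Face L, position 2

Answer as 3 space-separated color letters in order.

Answer: O B O

Derivation:
After move 1 (F): F=GGGG U=WWOO R=WRWR D=RRYY L=OYOY
After move 2 (U): U=OWOW F=WRGG R=BBWR B=OYBB L=GGOY
After move 3 (U): U=OOWW F=BBGG R=OYWR B=GGBB L=WROY
Query 1: U[1] = O
Query 2: F[0] = B
Query 3: L[2] = O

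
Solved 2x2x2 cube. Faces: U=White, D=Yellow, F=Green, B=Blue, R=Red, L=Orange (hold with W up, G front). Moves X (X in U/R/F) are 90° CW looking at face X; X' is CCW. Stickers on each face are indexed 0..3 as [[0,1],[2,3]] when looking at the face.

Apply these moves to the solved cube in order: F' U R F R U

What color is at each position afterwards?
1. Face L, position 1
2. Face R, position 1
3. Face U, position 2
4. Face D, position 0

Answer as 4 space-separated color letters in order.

After move 1 (F'): F=GGGG U=WWRR R=YRYR D=OOYY L=OWOW
After move 2 (U): U=RWRW F=YRGG R=BBYR B=OWBB L=GGOW
After move 3 (R): R=YBRB U=RRRG F=YOGY D=OBYO B=WWWB
After move 4 (F): F=GYYO U=RRWG R=RBGB D=RYYO L=GOOB
After move 5 (R): R=GRBB U=RYWO F=GYYO D=RWYW B=GWRB
After move 6 (U): U=WROY F=GRYO R=GWBB B=GORB L=GYOB
Query 1: L[1] = Y
Query 2: R[1] = W
Query 3: U[2] = O
Query 4: D[0] = R

Answer: Y W O R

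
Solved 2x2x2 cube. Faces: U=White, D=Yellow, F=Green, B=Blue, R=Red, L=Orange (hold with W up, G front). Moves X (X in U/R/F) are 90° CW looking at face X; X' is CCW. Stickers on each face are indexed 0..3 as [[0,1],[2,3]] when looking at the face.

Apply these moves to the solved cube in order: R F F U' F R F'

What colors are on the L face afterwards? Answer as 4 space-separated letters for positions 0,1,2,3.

Answer: W R O R

Derivation:
After move 1 (R): R=RRRR U=WGWG F=GYGY D=YBYB B=WBWB
After move 2 (F): F=GGYY U=WGOO R=WRGR D=RRYB L=OYOB
After move 3 (F): F=YGYG U=WGBY R=OROR D=GWYB L=OROR
After move 4 (U'): U=GYWB F=ORYG R=YGOR B=ORWB L=WBOR
After move 5 (F): F=YOGR U=GYRB R=WGBR D=OYYB L=WGOW
After move 6 (R): R=BWRG U=GORR F=YYGB D=OWYO B=BRYB
After move 7 (F'): F=YBYG U=GOBR R=WWOG D=GWYO L=WROR
Query: L face = WROR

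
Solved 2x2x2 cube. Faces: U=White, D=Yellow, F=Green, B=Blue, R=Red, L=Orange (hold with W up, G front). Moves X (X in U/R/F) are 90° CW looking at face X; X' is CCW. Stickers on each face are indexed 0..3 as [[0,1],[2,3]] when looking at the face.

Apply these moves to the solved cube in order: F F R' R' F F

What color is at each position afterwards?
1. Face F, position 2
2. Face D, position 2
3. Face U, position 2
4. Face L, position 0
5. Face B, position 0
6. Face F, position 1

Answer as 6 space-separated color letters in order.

After move 1 (F): F=GGGG U=WWOO R=WRWR D=RRYY L=OYOY
After move 2 (F): F=GGGG U=WWYY R=OROR D=WWYY L=OROR
After move 3 (R'): R=RROO U=WBYB F=GWGY D=WGYG B=YBWB
After move 4 (R'): R=RORO U=WWYY F=GBGB D=WWYY B=GBGB
After move 5 (F): F=GGBB U=WWRR R=YOYO D=RRYY L=OWOW
After move 6 (F): F=BGBG U=WWWW R=RORO D=YYYY L=OROR
Query 1: F[2] = B
Query 2: D[2] = Y
Query 3: U[2] = W
Query 4: L[0] = O
Query 5: B[0] = G
Query 6: F[1] = G

Answer: B Y W O G G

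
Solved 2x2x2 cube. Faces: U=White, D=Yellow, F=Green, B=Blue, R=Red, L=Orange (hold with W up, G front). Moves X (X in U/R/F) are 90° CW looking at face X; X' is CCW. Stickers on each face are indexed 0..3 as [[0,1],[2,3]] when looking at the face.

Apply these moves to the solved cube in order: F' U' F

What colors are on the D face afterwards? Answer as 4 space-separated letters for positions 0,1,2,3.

Answer: Y G Y Y

Derivation:
After move 1 (F'): F=GGGG U=WWRR R=YRYR D=OOYY L=OWOW
After move 2 (U'): U=WRWR F=OWGG R=GGYR B=YRBB L=BBOW
After move 3 (F): F=GOGW U=WRWB R=WGRR D=YGYY L=BOOO
Query: D face = YGYY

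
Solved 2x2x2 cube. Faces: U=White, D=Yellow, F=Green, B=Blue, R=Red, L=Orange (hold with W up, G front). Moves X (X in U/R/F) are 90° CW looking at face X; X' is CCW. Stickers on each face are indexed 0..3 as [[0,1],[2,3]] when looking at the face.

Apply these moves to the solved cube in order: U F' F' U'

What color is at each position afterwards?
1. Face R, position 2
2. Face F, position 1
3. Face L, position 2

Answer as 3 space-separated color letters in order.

After move 1 (U): U=WWWW F=RRGG R=BBRR B=OOBB L=GGOO
After move 2 (F'): F=RGRG U=WWBR R=YBYR D=GOYY L=GWOW
After move 3 (F'): F=GGRR U=WWYY R=OBGR D=WWYY L=GROB
After move 4 (U'): U=WYWY F=GRRR R=GGGR B=OBBB L=OOOB
Query 1: R[2] = G
Query 2: F[1] = R
Query 3: L[2] = O

Answer: G R O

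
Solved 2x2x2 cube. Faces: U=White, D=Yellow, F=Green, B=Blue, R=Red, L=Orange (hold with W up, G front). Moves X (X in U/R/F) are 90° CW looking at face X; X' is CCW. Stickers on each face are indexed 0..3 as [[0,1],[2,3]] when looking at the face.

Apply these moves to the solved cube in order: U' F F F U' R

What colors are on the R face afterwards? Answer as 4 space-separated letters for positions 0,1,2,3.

Answer: Y O R G

Derivation:
After move 1 (U'): U=WWWW F=OOGG R=GGRR B=RRBB L=BBOO
After move 2 (F): F=GOGO U=WWOB R=WGWR D=RGYY L=BYOY
After move 3 (F): F=GGOO U=WWYY R=OGBR D=WWYY L=BROG
After move 4 (F): F=OGOG U=WWGR R=YGYR D=BOYY L=BWOW
After move 5 (U'): U=WRWG F=BWOG R=OGYR B=YGBB L=RROW
After move 6 (R): R=YORG U=WWWG F=BOOY D=BBYY B=GGRB
Query: R face = YORG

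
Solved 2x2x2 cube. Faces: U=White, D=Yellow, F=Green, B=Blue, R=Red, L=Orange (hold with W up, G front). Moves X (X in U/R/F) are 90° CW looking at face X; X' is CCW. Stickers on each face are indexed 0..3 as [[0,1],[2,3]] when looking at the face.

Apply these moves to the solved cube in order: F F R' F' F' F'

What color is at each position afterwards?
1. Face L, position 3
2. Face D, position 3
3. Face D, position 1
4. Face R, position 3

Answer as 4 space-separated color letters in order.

After move 1 (F): F=GGGG U=WWOO R=WRWR D=RRYY L=OYOY
After move 2 (F): F=GGGG U=WWYY R=OROR D=WWYY L=OROR
After move 3 (R'): R=RROO U=WBYB F=GWGY D=WGYG B=YBWB
After move 4 (F'): F=WYGG U=WBRO R=GRWO D=RRYG L=OBOY
After move 5 (F'): F=YGWG U=WBGW R=RRRO D=BYYG L=OOOR
After move 6 (F'): F=GGYW U=WBRR R=YRBO D=ORYG L=OWOG
Query 1: L[3] = G
Query 2: D[3] = G
Query 3: D[1] = R
Query 4: R[3] = O

Answer: G G R O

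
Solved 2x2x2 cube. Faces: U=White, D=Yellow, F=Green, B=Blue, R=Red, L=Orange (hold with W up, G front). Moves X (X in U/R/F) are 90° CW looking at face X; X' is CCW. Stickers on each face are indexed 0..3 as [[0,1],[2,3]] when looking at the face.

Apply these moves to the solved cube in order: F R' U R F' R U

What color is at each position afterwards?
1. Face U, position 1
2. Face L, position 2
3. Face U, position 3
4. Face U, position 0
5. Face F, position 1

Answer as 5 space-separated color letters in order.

After move 1 (F): F=GGGG U=WWOO R=WRWR D=RRYY L=OYOY
After move 2 (R'): R=RRWW U=WBOB F=GWGO D=RGYG B=YBRB
After move 3 (U): U=OWBB F=RRGO R=YBWW B=OYRB L=GWOY
After move 4 (R): R=WYWB U=ORBO F=RGGG D=RRYO B=BYWB
After move 5 (F'): F=GGRG U=ORWW R=RYRB D=WYYO L=GOOB
After move 6 (R): R=RRBY U=OGWG F=GYRO D=WWYB B=WYRB
After move 7 (U): U=WOGG F=RRRO R=WYBY B=GORB L=GYOB
Query 1: U[1] = O
Query 2: L[2] = O
Query 3: U[3] = G
Query 4: U[0] = W
Query 5: F[1] = R

Answer: O O G W R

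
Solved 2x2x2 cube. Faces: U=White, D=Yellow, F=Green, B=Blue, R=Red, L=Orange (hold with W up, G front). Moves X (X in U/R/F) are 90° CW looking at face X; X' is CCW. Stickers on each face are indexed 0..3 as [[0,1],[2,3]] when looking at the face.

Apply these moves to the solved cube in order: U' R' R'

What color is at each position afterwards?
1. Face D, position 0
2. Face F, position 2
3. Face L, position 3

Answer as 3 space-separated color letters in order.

After move 1 (U'): U=WWWW F=OOGG R=GGRR B=RRBB L=BBOO
After move 2 (R'): R=GRGR U=WBWR F=OWGW D=YOYG B=YRYB
After move 3 (R'): R=RRGG U=WYWY F=OBGR D=YWYW B=GROB
Query 1: D[0] = Y
Query 2: F[2] = G
Query 3: L[3] = O

Answer: Y G O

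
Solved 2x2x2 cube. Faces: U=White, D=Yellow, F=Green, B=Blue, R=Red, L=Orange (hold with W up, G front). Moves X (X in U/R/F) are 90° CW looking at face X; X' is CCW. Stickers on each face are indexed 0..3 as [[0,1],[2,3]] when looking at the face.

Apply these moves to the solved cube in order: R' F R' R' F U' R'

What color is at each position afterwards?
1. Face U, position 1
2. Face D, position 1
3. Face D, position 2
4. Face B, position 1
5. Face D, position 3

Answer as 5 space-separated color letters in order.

After move 1 (R'): R=RRRR U=WBWB F=GWGW D=YGYG B=YBYB
After move 2 (F): F=GGWW U=WBOO R=WRBR D=RRYG L=OYOG
After move 3 (R'): R=RRWB U=WYOY F=GBWO D=RGYW B=GBRB
After move 4 (R'): R=RBRW U=WROG F=GYWY D=RBYO B=WBGB
After move 5 (F): F=WGYY U=WRGY R=OBGW D=RRYO L=OROB
After move 6 (U'): U=RYWG F=ORYY R=WGGW B=OBGB L=WBOB
After move 7 (R'): R=GWWG U=RGWO F=OYYG D=RRYY B=OBRB
Query 1: U[1] = G
Query 2: D[1] = R
Query 3: D[2] = Y
Query 4: B[1] = B
Query 5: D[3] = Y

Answer: G R Y B Y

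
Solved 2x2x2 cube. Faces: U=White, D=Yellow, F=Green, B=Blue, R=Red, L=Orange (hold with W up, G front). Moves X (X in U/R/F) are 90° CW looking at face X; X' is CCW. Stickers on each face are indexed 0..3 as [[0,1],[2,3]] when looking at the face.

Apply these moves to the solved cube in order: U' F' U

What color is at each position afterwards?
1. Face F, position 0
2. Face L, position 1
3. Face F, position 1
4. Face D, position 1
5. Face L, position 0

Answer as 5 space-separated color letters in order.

After move 1 (U'): U=WWWW F=OOGG R=GGRR B=RRBB L=BBOO
After move 2 (F'): F=OGOG U=WWGR R=YGYR D=BOYY L=BWOW
After move 3 (U): U=GWRW F=YGOG R=RRYR B=BWBB L=OGOW
Query 1: F[0] = Y
Query 2: L[1] = G
Query 3: F[1] = G
Query 4: D[1] = O
Query 5: L[0] = O

Answer: Y G G O O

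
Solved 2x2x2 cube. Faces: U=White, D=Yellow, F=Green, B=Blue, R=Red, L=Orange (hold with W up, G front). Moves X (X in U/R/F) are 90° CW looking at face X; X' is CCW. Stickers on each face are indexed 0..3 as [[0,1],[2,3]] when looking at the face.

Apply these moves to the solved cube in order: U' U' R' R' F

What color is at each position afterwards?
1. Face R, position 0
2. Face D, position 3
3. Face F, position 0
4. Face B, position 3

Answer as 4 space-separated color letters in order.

After move 1 (U'): U=WWWW F=OOGG R=GGRR B=RRBB L=BBOO
After move 2 (U'): U=WWWW F=BBGG R=OORR B=GGBB L=RROO
After move 3 (R'): R=OROR U=WBWG F=BWGW D=YBYG B=YGYB
After move 4 (R'): R=RROO U=WYWY F=BBGG D=YWYW B=GGBB
After move 5 (F): F=GBGB U=WYOR R=WRYO D=ORYW L=RYOW
Query 1: R[0] = W
Query 2: D[3] = W
Query 3: F[0] = G
Query 4: B[3] = B

Answer: W W G B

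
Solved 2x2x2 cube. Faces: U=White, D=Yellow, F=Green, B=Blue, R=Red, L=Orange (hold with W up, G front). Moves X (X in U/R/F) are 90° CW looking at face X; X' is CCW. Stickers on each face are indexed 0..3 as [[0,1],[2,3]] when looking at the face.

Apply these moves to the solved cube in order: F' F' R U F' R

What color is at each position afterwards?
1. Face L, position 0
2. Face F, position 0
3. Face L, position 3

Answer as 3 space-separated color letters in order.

After move 1 (F'): F=GGGG U=WWRR R=YRYR D=OOYY L=OWOW
After move 2 (F'): F=GGGG U=WWYY R=OROR D=WWYY L=OROR
After move 3 (R): R=OORR U=WGYG F=GWGY D=WBYB B=YBWB
After move 4 (U): U=YWGG F=OOGY R=YBRR B=ORWB L=GWOR
After move 5 (F'): F=OYOG U=YWYR R=BBWR D=WRYB L=GGOG
After move 6 (R): R=WBRB U=YYYG F=OROB D=WWYO B=RRWB
Query 1: L[0] = G
Query 2: F[0] = O
Query 3: L[3] = G

Answer: G O G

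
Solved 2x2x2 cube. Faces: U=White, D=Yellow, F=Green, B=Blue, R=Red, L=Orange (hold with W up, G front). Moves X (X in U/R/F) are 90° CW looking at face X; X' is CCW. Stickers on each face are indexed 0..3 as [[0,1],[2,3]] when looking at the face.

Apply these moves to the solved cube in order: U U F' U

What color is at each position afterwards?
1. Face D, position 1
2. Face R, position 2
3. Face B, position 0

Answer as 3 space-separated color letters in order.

After move 1 (U): U=WWWW F=RRGG R=BBRR B=OOBB L=GGOO
After move 2 (U): U=WWWW F=BBGG R=OORR B=GGBB L=RROO
After move 3 (F'): F=BGBG U=WWOR R=YOYR D=ROYY L=RWOW
After move 4 (U): U=OWRW F=YOBG R=GGYR B=RWBB L=BGOW
Query 1: D[1] = O
Query 2: R[2] = Y
Query 3: B[0] = R

Answer: O Y R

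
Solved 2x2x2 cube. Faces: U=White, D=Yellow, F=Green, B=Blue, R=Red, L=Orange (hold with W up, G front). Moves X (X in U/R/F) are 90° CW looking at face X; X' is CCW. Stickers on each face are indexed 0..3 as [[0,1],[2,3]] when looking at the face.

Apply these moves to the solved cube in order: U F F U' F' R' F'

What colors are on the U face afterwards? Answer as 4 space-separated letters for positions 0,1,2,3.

Answer: W B G W

Derivation:
After move 1 (U): U=WWWW F=RRGG R=BBRR B=OOBB L=GGOO
After move 2 (F): F=GRGR U=WWOG R=WBWR D=RBYY L=GYOY
After move 3 (F): F=GGRR U=WWYY R=OBGR D=WWYY L=GROB
After move 4 (U'): U=WYWY F=GRRR R=GGGR B=OBBB L=OOOB
After move 5 (F'): F=RRGR U=WYGG R=WGWR D=OBYY L=OYOW
After move 6 (R'): R=GRWW U=WBGO F=RYGG D=ORYR B=YBBB
After move 7 (F'): F=YGRG U=WBGW R=RROW D=YWYR L=OOOG
Query: U face = WBGW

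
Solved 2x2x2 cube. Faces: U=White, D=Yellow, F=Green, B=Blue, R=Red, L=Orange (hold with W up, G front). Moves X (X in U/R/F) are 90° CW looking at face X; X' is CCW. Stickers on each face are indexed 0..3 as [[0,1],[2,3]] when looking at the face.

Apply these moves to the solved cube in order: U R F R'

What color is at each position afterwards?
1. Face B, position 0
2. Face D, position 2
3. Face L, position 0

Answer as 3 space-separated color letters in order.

After move 1 (U): U=WWWW F=RRGG R=BBRR B=OOBB L=GGOO
After move 2 (R): R=RBRB U=WRWG F=RYGY D=YBYO B=WOWB
After move 3 (F): F=GRYY U=WROG R=WBGB D=RRYO L=GYOB
After move 4 (R'): R=BBWG U=WWOW F=GRYG D=RRYY B=OORB
Query 1: B[0] = O
Query 2: D[2] = Y
Query 3: L[0] = G

Answer: O Y G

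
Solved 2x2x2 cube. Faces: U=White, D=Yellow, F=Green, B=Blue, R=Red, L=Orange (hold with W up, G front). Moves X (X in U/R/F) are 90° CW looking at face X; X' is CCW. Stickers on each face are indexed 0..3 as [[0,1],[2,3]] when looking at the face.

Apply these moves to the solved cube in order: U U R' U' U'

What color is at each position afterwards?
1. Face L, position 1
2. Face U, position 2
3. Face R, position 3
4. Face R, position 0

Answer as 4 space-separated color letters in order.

Answer: R B R R

Derivation:
After move 1 (U): U=WWWW F=RRGG R=BBRR B=OOBB L=GGOO
After move 2 (U): U=WWWW F=BBGG R=OORR B=GGBB L=RROO
After move 3 (R'): R=OROR U=WBWG F=BWGW D=YBYG B=YGYB
After move 4 (U'): U=BGWW F=RRGW R=BWOR B=ORYB L=YGOO
After move 5 (U'): U=GWBW F=YGGW R=RROR B=BWYB L=OROO
Query 1: L[1] = R
Query 2: U[2] = B
Query 3: R[3] = R
Query 4: R[0] = R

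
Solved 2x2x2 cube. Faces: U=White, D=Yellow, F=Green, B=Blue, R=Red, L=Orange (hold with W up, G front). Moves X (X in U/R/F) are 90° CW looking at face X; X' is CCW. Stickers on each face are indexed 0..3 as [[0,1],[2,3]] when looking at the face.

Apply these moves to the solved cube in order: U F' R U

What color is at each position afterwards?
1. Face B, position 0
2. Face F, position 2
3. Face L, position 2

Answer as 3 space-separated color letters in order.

After move 1 (U): U=WWWW F=RRGG R=BBRR B=OOBB L=GGOO
After move 2 (F'): F=RGRG U=WWBR R=YBYR D=GOYY L=GWOW
After move 3 (R): R=YYRB U=WGBG F=RORY D=GBYO B=ROWB
After move 4 (U): U=BWGG F=YYRY R=RORB B=GWWB L=ROOW
Query 1: B[0] = G
Query 2: F[2] = R
Query 3: L[2] = O

Answer: G R O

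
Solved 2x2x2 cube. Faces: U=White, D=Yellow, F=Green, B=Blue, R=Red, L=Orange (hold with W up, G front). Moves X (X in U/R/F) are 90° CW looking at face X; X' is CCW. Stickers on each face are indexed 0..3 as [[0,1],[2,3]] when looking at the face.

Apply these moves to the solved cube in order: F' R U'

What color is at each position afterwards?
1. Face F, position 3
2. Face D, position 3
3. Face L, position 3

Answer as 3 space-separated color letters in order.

After move 1 (F'): F=GGGG U=WWRR R=YRYR D=OOYY L=OWOW
After move 2 (R): R=YYRR U=WGRG F=GOGY D=OBYB B=RBWB
After move 3 (U'): U=GGWR F=OWGY R=GORR B=YYWB L=RBOW
Query 1: F[3] = Y
Query 2: D[3] = B
Query 3: L[3] = W

Answer: Y B W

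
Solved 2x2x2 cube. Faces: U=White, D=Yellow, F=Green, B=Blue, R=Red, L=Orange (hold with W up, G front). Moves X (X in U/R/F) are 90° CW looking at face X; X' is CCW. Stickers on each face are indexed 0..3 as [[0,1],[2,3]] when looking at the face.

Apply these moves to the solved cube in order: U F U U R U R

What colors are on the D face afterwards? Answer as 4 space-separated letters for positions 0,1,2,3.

Answer: R O Y W

Derivation:
After move 1 (U): U=WWWW F=RRGG R=BBRR B=OOBB L=GGOO
After move 2 (F): F=GRGR U=WWOG R=WBWR D=RBYY L=GYOY
After move 3 (U): U=OWGW F=WBGR R=OOWR B=GYBB L=GROY
After move 4 (U): U=GOWW F=OOGR R=GYWR B=GRBB L=WBOY
After move 5 (R): R=WGRY U=GOWR F=OBGY D=RBYG B=WROB
After move 6 (U): U=WGRO F=WGGY R=WRRY B=WBOB L=OBOY
After move 7 (R): R=RWYR U=WGRY F=WBGG D=ROYW B=OBGB
Query: D face = ROYW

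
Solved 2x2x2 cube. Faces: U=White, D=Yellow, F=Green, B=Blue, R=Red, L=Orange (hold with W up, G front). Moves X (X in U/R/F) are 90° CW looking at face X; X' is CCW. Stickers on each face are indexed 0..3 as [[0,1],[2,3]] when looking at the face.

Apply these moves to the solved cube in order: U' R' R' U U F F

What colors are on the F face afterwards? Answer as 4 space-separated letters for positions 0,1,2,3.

Answer: R G R G

Derivation:
After move 1 (U'): U=WWWW F=OOGG R=GGRR B=RRBB L=BBOO
After move 2 (R'): R=GRGR U=WBWR F=OWGW D=YOYG B=YRYB
After move 3 (R'): R=RRGG U=WYWY F=OBGR D=YWYW B=GROB
After move 4 (U): U=WWYY F=RRGR R=GRGG B=BBOB L=OBOO
After move 5 (U): U=YWYW F=GRGR R=BBGG B=OBOB L=RROO
After move 6 (F): F=GGRR U=YWOR R=YBWG D=GBYW L=RYOW
After move 7 (F): F=RGRG U=YWWY R=OBRG D=WYYW L=RGOB
Query: F face = RGRG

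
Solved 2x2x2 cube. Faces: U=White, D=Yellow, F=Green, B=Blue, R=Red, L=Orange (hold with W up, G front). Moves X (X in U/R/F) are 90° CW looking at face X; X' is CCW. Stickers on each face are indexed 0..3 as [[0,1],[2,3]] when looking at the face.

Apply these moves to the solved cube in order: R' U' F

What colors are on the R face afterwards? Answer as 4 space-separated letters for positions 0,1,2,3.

Answer: W W W R

Derivation:
After move 1 (R'): R=RRRR U=WBWB F=GWGW D=YGYG B=YBYB
After move 2 (U'): U=BBWW F=OOGW R=GWRR B=RRYB L=YBOO
After move 3 (F): F=GOWO U=BBOB R=WWWR D=RGYG L=YYOG
Query: R face = WWWR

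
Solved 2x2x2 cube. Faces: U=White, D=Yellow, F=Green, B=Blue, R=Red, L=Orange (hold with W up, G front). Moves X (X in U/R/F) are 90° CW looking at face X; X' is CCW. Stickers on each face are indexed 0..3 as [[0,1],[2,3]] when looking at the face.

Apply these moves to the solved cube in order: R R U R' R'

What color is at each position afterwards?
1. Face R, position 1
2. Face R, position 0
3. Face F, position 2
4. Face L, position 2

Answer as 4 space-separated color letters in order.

Answer: R R G O

Derivation:
After move 1 (R): R=RRRR U=WGWG F=GYGY D=YBYB B=WBWB
After move 2 (R): R=RRRR U=WYWY F=GBGB D=YWYW B=GBGB
After move 3 (U): U=WWYY F=RRGB R=GBRR B=OOGB L=GBOO
After move 4 (R'): R=BRGR U=WGYO F=RWGY D=YRYB B=WOWB
After move 5 (R'): R=RRBG U=WWYW F=RGGO D=YWYY B=BORB
Query 1: R[1] = R
Query 2: R[0] = R
Query 3: F[2] = G
Query 4: L[2] = O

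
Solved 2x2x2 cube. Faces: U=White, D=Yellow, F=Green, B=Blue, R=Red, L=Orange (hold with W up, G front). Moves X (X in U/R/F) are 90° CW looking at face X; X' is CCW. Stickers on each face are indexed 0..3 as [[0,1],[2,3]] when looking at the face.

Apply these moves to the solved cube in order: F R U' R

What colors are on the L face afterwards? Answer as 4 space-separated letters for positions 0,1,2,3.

After move 1 (F): F=GGGG U=WWOO R=WRWR D=RRYY L=OYOY
After move 2 (R): R=WWRR U=WGOG F=GRGY D=RBYB B=OBWB
After move 3 (U'): U=GGWO F=OYGY R=GRRR B=WWWB L=OBOY
After move 4 (R): R=RGRR U=GYWY F=OBGB D=RWYW B=OWGB
Query: L face = OBOY

Answer: O B O Y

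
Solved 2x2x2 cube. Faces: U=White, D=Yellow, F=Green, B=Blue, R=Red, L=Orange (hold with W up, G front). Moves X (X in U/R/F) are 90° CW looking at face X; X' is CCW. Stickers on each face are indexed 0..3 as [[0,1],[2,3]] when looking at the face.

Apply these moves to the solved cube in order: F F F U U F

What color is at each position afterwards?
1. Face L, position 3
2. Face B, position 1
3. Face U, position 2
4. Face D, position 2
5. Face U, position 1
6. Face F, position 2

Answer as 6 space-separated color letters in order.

Answer: O G W Y R G

Derivation:
After move 1 (F): F=GGGG U=WWOO R=WRWR D=RRYY L=OYOY
After move 2 (F): F=GGGG U=WWYY R=OROR D=WWYY L=OROR
After move 3 (F): F=GGGG U=WWRR R=YRYR D=OOYY L=OWOW
After move 4 (U): U=RWRW F=YRGG R=BBYR B=OWBB L=GGOW
After move 5 (U): U=RRWW F=BBGG R=OWYR B=GGBB L=YROW
After move 6 (F): F=GBGB U=RRWR R=WWWR D=YOYY L=YOOO
Query 1: L[3] = O
Query 2: B[1] = G
Query 3: U[2] = W
Query 4: D[2] = Y
Query 5: U[1] = R
Query 6: F[2] = G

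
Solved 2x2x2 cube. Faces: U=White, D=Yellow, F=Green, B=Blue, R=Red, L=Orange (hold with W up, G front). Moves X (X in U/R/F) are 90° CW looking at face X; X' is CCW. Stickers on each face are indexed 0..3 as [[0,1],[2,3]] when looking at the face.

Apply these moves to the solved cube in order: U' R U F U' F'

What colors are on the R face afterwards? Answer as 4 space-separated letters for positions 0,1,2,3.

Answer: W R R G

Derivation:
After move 1 (U'): U=WWWW F=OOGG R=GGRR B=RRBB L=BBOO
After move 2 (R): R=RGRG U=WOWG F=OYGY D=YBYR B=WRWB
After move 3 (U): U=WWGO F=RGGY R=WRRG B=BBWB L=OYOO
After move 4 (F): F=GRYG U=WWOY R=GROG D=RWYR L=OYOB
After move 5 (U'): U=WYWO F=OYYG R=GROG B=GRWB L=BBOB
After move 6 (F'): F=YGOY U=WYGO R=WRRG D=BBYR L=BOOW
Query: R face = WRRG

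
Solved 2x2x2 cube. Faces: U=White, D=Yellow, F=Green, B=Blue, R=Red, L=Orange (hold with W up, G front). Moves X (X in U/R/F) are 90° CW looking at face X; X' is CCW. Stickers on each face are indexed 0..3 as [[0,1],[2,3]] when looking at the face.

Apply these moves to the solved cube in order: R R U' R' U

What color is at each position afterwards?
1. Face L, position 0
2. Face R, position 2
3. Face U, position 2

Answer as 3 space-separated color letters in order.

After move 1 (R): R=RRRR U=WGWG F=GYGY D=YBYB B=WBWB
After move 2 (R): R=RRRR U=WYWY F=GBGB D=YWYW B=GBGB
After move 3 (U'): U=YYWW F=OOGB R=GBRR B=RRGB L=GBOO
After move 4 (R'): R=BRGR U=YGWR F=OYGW D=YOYB B=WRWB
After move 5 (U): U=WYRG F=BRGW R=WRGR B=GBWB L=OYOO
Query 1: L[0] = O
Query 2: R[2] = G
Query 3: U[2] = R

Answer: O G R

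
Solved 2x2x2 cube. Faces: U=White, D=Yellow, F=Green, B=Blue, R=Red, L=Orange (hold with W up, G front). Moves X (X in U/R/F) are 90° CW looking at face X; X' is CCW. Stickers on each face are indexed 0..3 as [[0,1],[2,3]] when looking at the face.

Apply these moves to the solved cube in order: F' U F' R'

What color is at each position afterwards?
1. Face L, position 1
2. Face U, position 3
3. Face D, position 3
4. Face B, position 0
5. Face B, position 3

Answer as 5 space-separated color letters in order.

After move 1 (F'): F=GGGG U=WWRR R=YRYR D=OOYY L=OWOW
After move 2 (U): U=RWRW F=YRGG R=BBYR B=OWBB L=GGOW
After move 3 (F'): F=RGYG U=RWBY R=OBOR D=GWYY L=GWOR
After move 4 (R'): R=BROO U=RBBO F=RWYY D=GGYG B=YWWB
Query 1: L[1] = W
Query 2: U[3] = O
Query 3: D[3] = G
Query 4: B[0] = Y
Query 5: B[3] = B

Answer: W O G Y B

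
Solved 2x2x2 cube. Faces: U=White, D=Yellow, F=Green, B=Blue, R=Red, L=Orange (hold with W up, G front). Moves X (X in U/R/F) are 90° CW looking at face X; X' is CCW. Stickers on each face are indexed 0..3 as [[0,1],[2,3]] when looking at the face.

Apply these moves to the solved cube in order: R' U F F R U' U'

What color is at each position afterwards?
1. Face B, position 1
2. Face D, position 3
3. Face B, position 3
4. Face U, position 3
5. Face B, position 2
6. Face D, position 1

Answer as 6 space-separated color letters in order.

After move 1 (R'): R=RRRR U=WBWB F=GWGW D=YGYG B=YBYB
After move 2 (U): U=WWBB F=RRGW R=YBRR B=OOYB L=GWOO
After move 3 (F): F=GRWR U=WWOW R=BBBR D=RYYG L=GYOG
After move 4 (F): F=WGRR U=WWGY R=OBWR D=BBYG L=GROY
After move 5 (R): R=WORB U=WGGR F=WBRG D=BYYO B=YOWB
After move 6 (U'): U=GRWG F=GRRG R=WBRB B=WOWB L=YOOY
After move 7 (U'): U=RGGW F=YORG R=GRRB B=WBWB L=WOOY
Query 1: B[1] = B
Query 2: D[3] = O
Query 3: B[3] = B
Query 4: U[3] = W
Query 5: B[2] = W
Query 6: D[1] = Y

Answer: B O B W W Y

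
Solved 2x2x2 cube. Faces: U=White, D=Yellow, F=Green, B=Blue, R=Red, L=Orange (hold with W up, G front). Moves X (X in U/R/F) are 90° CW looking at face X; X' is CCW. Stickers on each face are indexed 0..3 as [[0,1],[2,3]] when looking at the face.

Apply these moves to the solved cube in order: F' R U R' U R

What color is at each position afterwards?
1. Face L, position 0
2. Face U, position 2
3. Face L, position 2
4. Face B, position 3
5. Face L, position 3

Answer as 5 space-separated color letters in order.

After move 1 (F'): F=GGGG U=WWRR R=YRYR D=OOYY L=OWOW
After move 2 (R): R=YYRR U=WGRG F=GOGY D=OBYB B=RBWB
After move 3 (U): U=RWGG F=YYGY R=RBRR B=OWWB L=GOOW
After move 4 (R'): R=BRRR U=RWGO F=YWGG D=OYYY B=BWBB
After move 5 (U): U=GROW F=BRGG R=BWRR B=GOBB L=YWOW
After move 6 (R): R=RBRW U=GROG F=BYGY D=OBYG B=WORB
Query 1: L[0] = Y
Query 2: U[2] = O
Query 3: L[2] = O
Query 4: B[3] = B
Query 5: L[3] = W

Answer: Y O O B W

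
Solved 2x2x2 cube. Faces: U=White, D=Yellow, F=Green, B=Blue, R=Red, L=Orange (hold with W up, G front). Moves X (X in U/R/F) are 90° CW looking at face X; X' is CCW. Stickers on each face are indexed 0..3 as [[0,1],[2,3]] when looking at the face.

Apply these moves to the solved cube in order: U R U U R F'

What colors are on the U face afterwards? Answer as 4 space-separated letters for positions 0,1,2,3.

After move 1 (U): U=WWWW F=RRGG R=BBRR B=OOBB L=GGOO
After move 2 (R): R=RBRB U=WRWG F=RYGY D=YBYO B=WOWB
After move 3 (U): U=WWGR F=RBGY R=WORB B=GGWB L=RYOO
After move 4 (U): U=GWRW F=WOGY R=GGRB B=RYWB L=RBOO
After move 5 (R): R=RGBG U=GORY F=WBGO D=YWYR B=WYWB
After move 6 (F'): F=BOWG U=GORB R=WGYG D=BOYR L=RYOR
Query: U face = GORB

Answer: G O R B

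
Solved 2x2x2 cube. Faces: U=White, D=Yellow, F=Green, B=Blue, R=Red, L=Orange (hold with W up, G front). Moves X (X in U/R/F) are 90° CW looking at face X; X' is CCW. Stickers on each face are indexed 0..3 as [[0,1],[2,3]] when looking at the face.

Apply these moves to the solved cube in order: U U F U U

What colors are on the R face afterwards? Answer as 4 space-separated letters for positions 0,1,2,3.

Answer: R Y W R

Derivation:
After move 1 (U): U=WWWW F=RRGG R=BBRR B=OOBB L=GGOO
After move 2 (U): U=WWWW F=BBGG R=OORR B=GGBB L=RROO
After move 3 (F): F=GBGB U=WWOR R=WOWR D=ROYY L=RYOY
After move 4 (U): U=OWRW F=WOGB R=GGWR B=RYBB L=GBOY
After move 5 (U): U=ROWW F=GGGB R=RYWR B=GBBB L=WOOY
Query: R face = RYWR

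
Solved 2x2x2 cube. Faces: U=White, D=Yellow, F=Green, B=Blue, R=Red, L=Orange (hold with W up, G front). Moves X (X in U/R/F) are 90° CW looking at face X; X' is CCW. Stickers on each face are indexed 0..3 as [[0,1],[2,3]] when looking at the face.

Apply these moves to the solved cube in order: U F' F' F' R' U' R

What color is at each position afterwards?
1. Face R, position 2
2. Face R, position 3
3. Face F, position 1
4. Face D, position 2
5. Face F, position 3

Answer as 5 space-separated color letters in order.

Answer: W W R Y R

Derivation:
After move 1 (U): U=WWWW F=RRGG R=BBRR B=OOBB L=GGOO
After move 2 (F'): F=RGRG U=WWBR R=YBYR D=GOYY L=GWOW
After move 3 (F'): F=GGRR U=WWYY R=OBGR D=WWYY L=GROB
After move 4 (F'): F=GRGR U=WWOG R=WBWR D=RBYY L=GYOY
After move 5 (R'): R=BRWW U=WBOO F=GWGG D=RRYR B=YOBB
After move 6 (U'): U=BOWO F=GYGG R=GWWW B=BRBB L=YOOY
After move 7 (R): R=WGWW U=BYWG F=GRGR D=RBYB B=OROB
Query 1: R[2] = W
Query 2: R[3] = W
Query 3: F[1] = R
Query 4: D[2] = Y
Query 5: F[3] = R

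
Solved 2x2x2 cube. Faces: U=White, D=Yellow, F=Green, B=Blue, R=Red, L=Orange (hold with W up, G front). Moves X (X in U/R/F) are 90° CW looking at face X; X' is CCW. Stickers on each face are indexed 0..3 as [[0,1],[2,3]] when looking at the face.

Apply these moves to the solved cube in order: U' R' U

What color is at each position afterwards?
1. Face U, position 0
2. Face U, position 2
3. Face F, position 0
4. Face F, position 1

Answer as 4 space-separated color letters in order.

After move 1 (U'): U=WWWW F=OOGG R=GGRR B=RRBB L=BBOO
After move 2 (R'): R=GRGR U=WBWR F=OWGW D=YOYG B=YRYB
After move 3 (U): U=WWRB F=GRGW R=YRGR B=BBYB L=OWOO
Query 1: U[0] = W
Query 2: U[2] = R
Query 3: F[0] = G
Query 4: F[1] = R

Answer: W R G R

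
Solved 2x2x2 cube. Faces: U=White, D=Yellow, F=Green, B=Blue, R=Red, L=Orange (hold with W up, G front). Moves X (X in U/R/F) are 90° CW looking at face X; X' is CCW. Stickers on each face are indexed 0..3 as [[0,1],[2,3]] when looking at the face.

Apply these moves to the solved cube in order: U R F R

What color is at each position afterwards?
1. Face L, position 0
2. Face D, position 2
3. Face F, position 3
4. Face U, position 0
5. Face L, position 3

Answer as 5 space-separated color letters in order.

After move 1 (U): U=WWWW F=RRGG R=BBRR B=OOBB L=GGOO
After move 2 (R): R=RBRB U=WRWG F=RYGY D=YBYO B=WOWB
After move 3 (F): F=GRYY U=WROG R=WBGB D=RRYO L=GYOB
After move 4 (R): R=GWBB U=WROY F=GRYO D=RWYW B=GORB
Query 1: L[0] = G
Query 2: D[2] = Y
Query 3: F[3] = O
Query 4: U[0] = W
Query 5: L[3] = B

Answer: G Y O W B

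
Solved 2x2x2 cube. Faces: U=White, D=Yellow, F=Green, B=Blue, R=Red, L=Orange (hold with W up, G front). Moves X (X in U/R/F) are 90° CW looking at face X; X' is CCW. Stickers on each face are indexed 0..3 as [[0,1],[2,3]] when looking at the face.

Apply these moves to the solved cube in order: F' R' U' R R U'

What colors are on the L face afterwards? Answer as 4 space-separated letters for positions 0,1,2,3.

Answer: R R O W

Derivation:
After move 1 (F'): F=GGGG U=WWRR R=YRYR D=OOYY L=OWOW
After move 2 (R'): R=RRYY U=WBRB F=GWGR D=OGYG B=YBOB
After move 3 (U'): U=BBWR F=OWGR R=GWYY B=RROB L=YBOW
After move 4 (R): R=YGYW U=BWWR F=OGGG D=OOYR B=RRBB
After move 5 (R): R=YYWG U=BGWG F=OOGR D=OBYR B=RRWB
After move 6 (U'): U=GGBW F=YBGR R=OOWG B=YYWB L=RROW
Query: L face = RROW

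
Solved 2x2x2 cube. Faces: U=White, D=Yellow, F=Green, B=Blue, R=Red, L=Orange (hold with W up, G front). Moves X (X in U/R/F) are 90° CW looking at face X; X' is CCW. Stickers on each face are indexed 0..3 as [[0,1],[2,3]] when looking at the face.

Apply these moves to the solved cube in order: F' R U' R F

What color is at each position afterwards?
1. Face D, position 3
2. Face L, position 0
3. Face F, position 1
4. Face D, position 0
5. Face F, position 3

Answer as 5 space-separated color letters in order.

Answer: Y R O R B

Derivation:
After move 1 (F'): F=GGGG U=WWRR R=YRYR D=OOYY L=OWOW
After move 2 (R): R=YYRR U=WGRG F=GOGY D=OBYB B=RBWB
After move 3 (U'): U=GGWR F=OWGY R=GORR B=YYWB L=RBOW
After move 4 (R): R=RGRO U=GWWY F=OBGB D=OWYY B=RYGB
After move 5 (F): F=GOBB U=GWWB R=WGYO D=RRYY L=ROOW
Query 1: D[3] = Y
Query 2: L[0] = R
Query 3: F[1] = O
Query 4: D[0] = R
Query 5: F[3] = B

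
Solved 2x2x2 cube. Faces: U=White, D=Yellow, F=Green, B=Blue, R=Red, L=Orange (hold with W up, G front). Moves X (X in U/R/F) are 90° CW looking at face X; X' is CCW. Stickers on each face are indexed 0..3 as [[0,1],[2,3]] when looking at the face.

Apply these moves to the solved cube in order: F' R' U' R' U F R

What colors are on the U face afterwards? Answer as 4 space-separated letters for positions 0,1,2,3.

After move 1 (F'): F=GGGG U=WWRR R=YRYR D=OOYY L=OWOW
After move 2 (R'): R=RRYY U=WBRB F=GWGR D=OGYG B=YBOB
After move 3 (U'): U=BBWR F=OWGR R=GWYY B=RROB L=YBOW
After move 4 (R'): R=WYGY U=BOWR F=OBGR D=OWYR B=GRGB
After move 5 (U): U=WBRO F=WYGR R=GRGY B=YBGB L=OBOW
After move 6 (F): F=GWRY U=WBWB R=RROY D=GGYR L=OOOW
After move 7 (R): R=ORYR U=WWWY F=GGRR D=GGYY B=BBBB
Query: U face = WWWY

Answer: W W W Y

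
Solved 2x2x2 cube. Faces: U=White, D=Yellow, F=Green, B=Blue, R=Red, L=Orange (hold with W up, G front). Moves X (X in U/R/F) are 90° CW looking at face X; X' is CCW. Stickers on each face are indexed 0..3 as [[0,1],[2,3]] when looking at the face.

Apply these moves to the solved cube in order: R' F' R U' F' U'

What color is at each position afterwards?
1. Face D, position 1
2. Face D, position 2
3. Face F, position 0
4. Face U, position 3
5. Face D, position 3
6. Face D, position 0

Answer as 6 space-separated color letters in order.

Answer: W Y R W Y B

Derivation:
After move 1 (R'): R=RRRR U=WBWB F=GWGW D=YGYG B=YBYB
After move 2 (F'): F=WWGG U=WBRR R=GRYR D=OOYG L=OBOW
After move 3 (R): R=YGRR U=WWRG F=WOGG D=OYYY B=RBBB
After move 4 (U'): U=WGWR F=OBGG R=WORR B=YGBB L=RBOW
After move 5 (F'): F=BGOG U=WGWR R=YOOR D=BWYY L=RROW
After move 6 (U'): U=GRWW F=RROG R=BGOR B=YOBB L=YGOW
Query 1: D[1] = W
Query 2: D[2] = Y
Query 3: F[0] = R
Query 4: U[3] = W
Query 5: D[3] = Y
Query 6: D[0] = B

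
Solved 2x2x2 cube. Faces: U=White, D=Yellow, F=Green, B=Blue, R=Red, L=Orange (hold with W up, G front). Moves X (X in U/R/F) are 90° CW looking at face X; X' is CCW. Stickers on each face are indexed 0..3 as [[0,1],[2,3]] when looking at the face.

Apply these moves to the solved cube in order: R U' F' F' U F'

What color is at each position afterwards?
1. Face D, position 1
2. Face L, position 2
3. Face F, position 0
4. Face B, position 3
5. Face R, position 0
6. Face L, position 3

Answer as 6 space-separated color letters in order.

After move 1 (R): R=RRRR U=WGWG F=GYGY D=YBYB B=WBWB
After move 2 (U'): U=GGWW F=OOGY R=GYRR B=RRWB L=WBOO
After move 3 (F'): F=OYOG U=GGGR R=BYYR D=BOYB L=WWOW
After move 4 (F'): F=YGOO U=GGBY R=OYBR D=WWYB L=WROG
After move 5 (U): U=BGYG F=OYOO R=RRBR B=WRWB L=YGOG
After move 6 (F'): F=YOOO U=BGRB R=WRWR D=GGYB L=YGOY
Query 1: D[1] = G
Query 2: L[2] = O
Query 3: F[0] = Y
Query 4: B[3] = B
Query 5: R[0] = W
Query 6: L[3] = Y

Answer: G O Y B W Y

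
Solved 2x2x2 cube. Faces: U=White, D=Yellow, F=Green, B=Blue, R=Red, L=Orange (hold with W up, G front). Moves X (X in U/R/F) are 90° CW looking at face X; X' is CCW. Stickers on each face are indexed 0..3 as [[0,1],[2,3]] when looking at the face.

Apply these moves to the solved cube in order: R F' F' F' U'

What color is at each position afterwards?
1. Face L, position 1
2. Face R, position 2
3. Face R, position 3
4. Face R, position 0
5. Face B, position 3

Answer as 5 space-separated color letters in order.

Answer: B G R G B

Derivation:
After move 1 (R): R=RRRR U=WGWG F=GYGY D=YBYB B=WBWB
After move 2 (F'): F=YYGG U=WGRR R=BRYR D=OOYB L=OGOW
After move 3 (F'): F=YGYG U=WGBY R=OROR D=GWYB L=OROR
After move 4 (F'): F=GGYY U=WGOO R=WRGR D=RRYB L=OYOB
After move 5 (U'): U=GOWO F=OYYY R=GGGR B=WRWB L=WBOB
Query 1: L[1] = B
Query 2: R[2] = G
Query 3: R[3] = R
Query 4: R[0] = G
Query 5: B[3] = B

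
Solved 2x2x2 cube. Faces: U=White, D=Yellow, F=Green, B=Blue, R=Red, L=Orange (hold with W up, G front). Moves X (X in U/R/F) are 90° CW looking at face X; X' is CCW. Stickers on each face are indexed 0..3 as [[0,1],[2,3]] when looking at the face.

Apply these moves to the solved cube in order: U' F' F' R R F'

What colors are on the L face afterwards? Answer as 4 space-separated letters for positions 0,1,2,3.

Answer: B Y O Y

Derivation:
After move 1 (U'): U=WWWW F=OOGG R=GGRR B=RRBB L=BBOO
After move 2 (F'): F=OGOG U=WWGR R=YGYR D=BOYY L=BWOW
After move 3 (F'): F=GGOO U=WWYY R=OGBR D=WWYY L=BROG
After move 4 (R): R=BORG U=WGYO F=GWOY D=WBYR B=YRWB
After move 5 (R): R=RBGO U=WWYY F=GBOR D=WWYY B=ORGB
After move 6 (F'): F=BRGO U=WWRG R=WBWO D=RGYY L=BYOY
Query: L face = BYOY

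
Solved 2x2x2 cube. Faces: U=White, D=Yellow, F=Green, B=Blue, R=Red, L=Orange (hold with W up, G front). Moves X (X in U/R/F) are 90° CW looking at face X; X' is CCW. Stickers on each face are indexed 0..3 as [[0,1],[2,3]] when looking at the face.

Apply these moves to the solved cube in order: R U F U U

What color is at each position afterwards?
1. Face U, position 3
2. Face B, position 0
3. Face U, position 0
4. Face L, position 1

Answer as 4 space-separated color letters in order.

After move 1 (R): R=RRRR U=WGWG F=GYGY D=YBYB B=WBWB
After move 2 (U): U=WWGG F=RRGY R=WBRR B=OOWB L=GYOO
After move 3 (F): F=GRYR U=WWOY R=GBGR D=RWYB L=GYOB
After move 4 (U): U=OWYW F=GBYR R=OOGR B=GYWB L=GROB
After move 5 (U): U=YOWW F=OOYR R=GYGR B=GRWB L=GBOB
Query 1: U[3] = W
Query 2: B[0] = G
Query 3: U[0] = Y
Query 4: L[1] = B

Answer: W G Y B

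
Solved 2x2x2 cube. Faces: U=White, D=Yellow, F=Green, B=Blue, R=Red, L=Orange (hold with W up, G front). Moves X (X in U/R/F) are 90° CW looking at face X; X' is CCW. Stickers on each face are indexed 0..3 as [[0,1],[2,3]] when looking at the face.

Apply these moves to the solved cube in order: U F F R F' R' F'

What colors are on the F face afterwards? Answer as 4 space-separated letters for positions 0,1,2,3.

After move 1 (U): U=WWWW F=RRGG R=BBRR B=OOBB L=GGOO
After move 2 (F): F=GRGR U=WWOG R=WBWR D=RBYY L=GYOY
After move 3 (F): F=GGRR U=WWYY R=OBGR D=WWYY L=GROB
After move 4 (R): R=GORB U=WGYR F=GWRY D=WBYO B=YOWB
After move 5 (F'): F=WYGR U=WGGR R=BOWB D=RBYO L=GROY
After move 6 (R'): R=OBBW U=WWGY F=WGGR D=RYYR B=OOBB
After move 7 (F'): F=GRWG U=WWOB R=YBRW D=RYYR L=GYOG
Query: F face = GRWG

Answer: G R W G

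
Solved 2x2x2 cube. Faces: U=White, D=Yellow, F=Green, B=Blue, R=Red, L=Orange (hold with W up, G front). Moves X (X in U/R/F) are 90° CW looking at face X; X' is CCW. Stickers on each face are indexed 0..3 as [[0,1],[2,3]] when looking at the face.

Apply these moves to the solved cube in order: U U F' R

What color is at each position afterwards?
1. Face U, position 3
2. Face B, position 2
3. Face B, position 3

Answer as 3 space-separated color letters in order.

After move 1 (U): U=WWWW F=RRGG R=BBRR B=OOBB L=GGOO
After move 2 (U): U=WWWW F=BBGG R=OORR B=GGBB L=RROO
After move 3 (F'): F=BGBG U=WWOR R=YOYR D=ROYY L=RWOW
After move 4 (R): R=YYRO U=WGOG F=BOBY D=RBYG B=RGWB
Query 1: U[3] = G
Query 2: B[2] = W
Query 3: B[3] = B

Answer: G W B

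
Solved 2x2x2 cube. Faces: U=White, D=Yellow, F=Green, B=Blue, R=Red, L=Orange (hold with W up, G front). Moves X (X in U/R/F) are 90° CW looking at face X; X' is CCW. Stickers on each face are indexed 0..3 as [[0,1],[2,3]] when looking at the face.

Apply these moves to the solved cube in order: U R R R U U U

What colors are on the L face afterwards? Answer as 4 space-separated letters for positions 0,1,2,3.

After move 1 (U): U=WWWW F=RRGG R=BBRR B=OOBB L=GGOO
After move 2 (R): R=RBRB U=WRWG F=RYGY D=YBYO B=WOWB
After move 3 (R): R=RRBB U=WYWY F=RBGO D=YWYW B=GORB
After move 4 (R): R=BRBR U=WBWO F=RWGW D=YRYG B=YOYB
After move 5 (U): U=WWOB F=BRGW R=YOBR B=GGYB L=RWOO
After move 6 (U): U=OWBW F=YOGW R=GGBR B=RWYB L=BROO
After move 7 (U): U=BOWW F=GGGW R=RWBR B=BRYB L=YOOO
Query: L face = YOOO

Answer: Y O O O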